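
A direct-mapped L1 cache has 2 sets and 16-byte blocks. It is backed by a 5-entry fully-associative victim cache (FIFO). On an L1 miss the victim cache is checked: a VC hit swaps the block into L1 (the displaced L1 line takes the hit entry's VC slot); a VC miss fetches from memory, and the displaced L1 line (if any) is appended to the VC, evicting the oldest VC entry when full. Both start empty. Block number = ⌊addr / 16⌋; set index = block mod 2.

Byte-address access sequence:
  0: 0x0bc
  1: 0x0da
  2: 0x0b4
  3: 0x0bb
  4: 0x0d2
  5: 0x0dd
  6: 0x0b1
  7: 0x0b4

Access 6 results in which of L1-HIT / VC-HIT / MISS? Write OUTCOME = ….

OUTCOME = VC-HIT

0: 0xbc (blk 11, set 1) → MISS  vc=[]
1: 0xda (blk 13, set 1) → MISS  vc=[11]
2: 0xb4 (blk 11, set 1) → VC-HIT  vc=[13]
3: 0xbb (blk 11, set 1) → L1-HIT  vc=[13]
4: 0xd2 (blk 13, set 1) → VC-HIT  vc=[11]
5: 0xdd (blk 13, set 1) → L1-HIT  vc=[11]
6: 0xb1 (blk 11, set 1) → VC-HIT  vc=[13]
7: 0xb4 (blk 11, set 1) → L1-HIT  vc=[13]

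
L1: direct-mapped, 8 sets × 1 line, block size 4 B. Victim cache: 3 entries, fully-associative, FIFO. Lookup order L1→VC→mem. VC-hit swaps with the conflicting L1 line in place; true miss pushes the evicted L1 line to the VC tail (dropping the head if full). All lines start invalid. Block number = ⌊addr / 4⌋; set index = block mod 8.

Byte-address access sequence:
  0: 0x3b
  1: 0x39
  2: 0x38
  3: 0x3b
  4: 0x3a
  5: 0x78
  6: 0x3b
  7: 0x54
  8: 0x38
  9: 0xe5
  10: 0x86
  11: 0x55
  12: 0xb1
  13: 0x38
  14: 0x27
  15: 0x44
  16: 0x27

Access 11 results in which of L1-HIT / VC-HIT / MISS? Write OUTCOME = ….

  [0] addr=0x3b blk=14 s=6: MISS | VC []
  [1] addr=0x39 blk=14 s=6: L1-HIT | VC []
  [2] addr=0x38 blk=14 s=6: L1-HIT | VC []
  [3] addr=0x3b blk=14 s=6: L1-HIT | VC []
  [4] addr=0x3a blk=14 s=6: L1-HIT | VC []
  [5] addr=0x78 blk=30 s=6: MISS | VC [14]
  [6] addr=0x3b blk=14 s=6: VC-HIT | VC [30]
  [7] addr=0x54 blk=21 s=5: MISS | VC [30]
  [8] addr=0x38 blk=14 s=6: L1-HIT | VC [30]
  [9] addr=0xe5 blk=57 s=1: MISS | VC [30]
  [10] addr=0x86 blk=33 s=1: MISS | VC [30, 57]
  [11] addr=0x55 blk=21 s=5: L1-HIT | VC [30, 57]
  [12] addr=0xb1 blk=44 s=4: MISS | VC [30, 57]
  [13] addr=0x38 blk=14 s=6: L1-HIT | VC [30, 57]
  [14] addr=0x27 blk=9 s=1: MISS | VC [30, 57, 33]
  [15] addr=0x44 blk=17 s=1: MISS | VC [57, 33, 9]
  [16] addr=0x27 blk=9 s=1: VC-HIT | VC [57, 33, 17]

OUTCOME = L1-HIT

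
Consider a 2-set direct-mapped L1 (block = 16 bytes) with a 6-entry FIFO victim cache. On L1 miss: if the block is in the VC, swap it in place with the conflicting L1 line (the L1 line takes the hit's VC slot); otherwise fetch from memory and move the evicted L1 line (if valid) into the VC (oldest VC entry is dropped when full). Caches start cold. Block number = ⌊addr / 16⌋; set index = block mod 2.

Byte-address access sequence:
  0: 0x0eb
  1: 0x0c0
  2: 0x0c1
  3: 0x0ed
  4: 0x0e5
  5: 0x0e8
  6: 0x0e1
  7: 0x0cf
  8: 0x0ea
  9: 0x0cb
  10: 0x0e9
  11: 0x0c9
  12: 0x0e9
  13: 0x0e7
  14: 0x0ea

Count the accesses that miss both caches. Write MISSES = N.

  [0] addr=0xeb blk=14 s=0: MISS | VC []
  [1] addr=0xc0 blk=12 s=0: MISS | VC [14]
  [2] addr=0xc1 blk=12 s=0: L1-HIT | VC [14]
  [3] addr=0xed blk=14 s=0: VC-HIT | VC [12]
  [4] addr=0xe5 blk=14 s=0: L1-HIT | VC [12]
  [5] addr=0xe8 blk=14 s=0: L1-HIT | VC [12]
  [6] addr=0xe1 blk=14 s=0: L1-HIT | VC [12]
  [7] addr=0xcf blk=12 s=0: VC-HIT | VC [14]
  [8] addr=0xea blk=14 s=0: VC-HIT | VC [12]
  [9] addr=0xcb blk=12 s=0: VC-HIT | VC [14]
  [10] addr=0xe9 blk=14 s=0: VC-HIT | VC [12]
  [11] addr=0xc9 blk=12 s=0: VC-HIT | VC [14]
  [12] addr=0xe9 blk=14 s=0: VC-HIT | VC [12]
  [13] addr=0xe7 blk=14 s=0: L1-HIT | VC [12]
  [14] addr=0xea blk=14 s=0: L1-HIT | VC [12]

MISSES = 2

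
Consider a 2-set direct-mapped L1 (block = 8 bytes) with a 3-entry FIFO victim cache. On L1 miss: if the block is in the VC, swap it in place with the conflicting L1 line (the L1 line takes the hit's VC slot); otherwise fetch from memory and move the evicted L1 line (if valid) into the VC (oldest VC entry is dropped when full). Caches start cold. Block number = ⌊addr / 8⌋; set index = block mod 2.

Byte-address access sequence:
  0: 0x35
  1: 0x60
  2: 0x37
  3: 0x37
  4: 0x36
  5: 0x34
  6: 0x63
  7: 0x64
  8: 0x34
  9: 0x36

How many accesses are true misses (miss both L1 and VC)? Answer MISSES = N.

#0 0x35→b6/s0 MISS; vc=[]
#1 0x60→b12/s0 MISS; vc=[6]
#2 0x37→b6/s0 VC-HIT; vc=[12]
#3 0x37→b6/s0 L1-HIT; vc=[12]
#4 0x36→b6/s0 L1-HIT; vc=[12]
#5 0x34→b6/s0 L1-HIT; vc=[12]
#6 0x63→b12/s0 VC-HIT; vc=[6]
#7 0x64→b12/s0 L1-HIT; vc=[6]
#8 0x34→b6/s0 VC-HIT; vc=[12]
#9 0x36→b6/s0 L1-HIT; vc=[12]

MISSES = 2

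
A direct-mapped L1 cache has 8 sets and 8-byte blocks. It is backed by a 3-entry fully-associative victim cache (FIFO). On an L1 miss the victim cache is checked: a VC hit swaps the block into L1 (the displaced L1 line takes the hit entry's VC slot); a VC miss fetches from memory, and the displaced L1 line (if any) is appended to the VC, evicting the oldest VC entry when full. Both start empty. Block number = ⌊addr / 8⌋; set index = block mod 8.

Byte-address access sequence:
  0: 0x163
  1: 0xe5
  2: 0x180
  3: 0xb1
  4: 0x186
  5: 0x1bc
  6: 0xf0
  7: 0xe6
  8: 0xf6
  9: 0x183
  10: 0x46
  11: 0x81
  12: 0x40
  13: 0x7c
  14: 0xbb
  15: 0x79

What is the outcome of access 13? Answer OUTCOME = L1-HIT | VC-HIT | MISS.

#0 0x163→b44/s4 MISS; vc=[]
#1 0xe5→b28/s4 MISS; vc=[44]
#2 0x180→b48/s0 MISS; vc=[44]
#3 0xb1→b22/s6 MISS; vc=[44]
#4 0x186→b48/s0 L1-HIT; vc=[44]
#5 0x1bc→b55/s7 MISS; vc=[44]
#6 0xf0→b30/s6 MISS; vc=[44,22]
#7 0xe6→b28/s4 L1-HIT; vc=[44,22]
#8 0xf6→b30/s6 L1-HIT; vc=[44,22]
#9 0x183→b48/s0 L1-HIT; vc=[44,22]
#10 0x46→b8/s0 MISS; vc=[44,22,48]
#11 0x81→b16/s0 MISS; vc=[22,48,8]
#12 0x40→b8/s0 VC-HIT; vc=[22,48,16]
#13 0x7c→b15/s7 MISS; vc=[48,16,55]
#14 0xbb→b23/s7 MISS; vc=[16,55,15]
#15 0x79→b15/s7 VC-HIT; vc=[16,55,23]

OUTCOME = MISS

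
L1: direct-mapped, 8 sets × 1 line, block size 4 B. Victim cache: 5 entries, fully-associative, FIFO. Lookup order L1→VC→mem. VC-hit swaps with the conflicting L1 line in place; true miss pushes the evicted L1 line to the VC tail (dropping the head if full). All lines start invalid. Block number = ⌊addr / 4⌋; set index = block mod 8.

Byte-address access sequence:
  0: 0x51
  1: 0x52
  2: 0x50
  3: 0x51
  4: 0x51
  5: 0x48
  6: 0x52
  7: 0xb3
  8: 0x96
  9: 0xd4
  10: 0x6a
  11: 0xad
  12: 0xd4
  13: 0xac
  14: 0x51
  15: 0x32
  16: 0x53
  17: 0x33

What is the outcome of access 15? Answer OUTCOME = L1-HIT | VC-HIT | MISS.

OUTCOME = MISS

0: 0x51 (blk 20, set 4) → MISS  vc=[]
1: 0x52 (blk 20, set 4) → L1-HIT  vc=[]
2: 0x50 (blk 20, set 4) → L1-HIT  vc=[]
3: 0x51 (blk 20, set 4) → L1-HIT  vc=[]
4: 0x51 (blk 20, set 4) → L1-HIT  vc=[]
5: 0x48 (blk 18, set 2) → MISS  vc=[]
6: 0x52 (blk 20, set 4) → L1-HIT  vc=[]
7: 0xb3 (blk 44, set 4) → MISS  vc=[20]
8: 0x96 (blk 37, set 5) → MISS  vc=[20]
9: 0xd4 (blk 53, set 5) → MISS  vc=[20, 37]
10: 0x6a (blk 26, set 2) → MISS  vc=[20, 37, 18]
11: 0xad (blk 43, set 3) → MISS  vc=[20, 37, 18]
12: 0xd4 (blk 53, set 5) → L1-HIT  vc=[20, 37, 18]
13: 0xac (blk 43, set 3) → L1-HIT  vc=[20, 37, 18]
14: 0x51 (blk 20, set 4) → VC-HIT  vc=[44, 37, 18]
15: 0x32 (blk 12, set 4) → MISS  vc=[44, 37, 18, 20]
16: 0x53 (blk 20, set 4) → VC-HIT  vc=[44, 37, 18, 12]
17: 0x33 (blk 12, set 4) → VC-HIT  vc=[44, 37, 18, 20]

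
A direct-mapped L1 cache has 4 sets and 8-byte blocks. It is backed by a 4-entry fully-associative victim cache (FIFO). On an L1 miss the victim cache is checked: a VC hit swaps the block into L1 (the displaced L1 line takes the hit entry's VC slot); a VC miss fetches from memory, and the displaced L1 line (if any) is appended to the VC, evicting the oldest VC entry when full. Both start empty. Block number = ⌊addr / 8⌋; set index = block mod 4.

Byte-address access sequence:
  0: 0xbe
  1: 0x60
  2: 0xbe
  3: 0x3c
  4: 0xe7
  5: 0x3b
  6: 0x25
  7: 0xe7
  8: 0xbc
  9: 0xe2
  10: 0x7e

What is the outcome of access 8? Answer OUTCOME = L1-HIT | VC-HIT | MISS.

OUTCOME = VC-HIT

#0 0xbe→b23/s3 MISS; vc=[]
#1 0x60→b12/s0 MISS; vc=[]
#2 0xbe→b23/s3 L1-HIT; vc=[]
#3 0x3c→b7/s3 MISS; vc=[23]
#4 0xe7→b28/s0 MISS; vc=[23,12]
#5 0x3b→b7/s3 L1-HIT; vc=[23,12]
#6 0x25→b4/s0 MISS; vc=[23,12,28]
#7 0xe7→b28/s0 VC-HIT; vc=[23,12,4]
#8 0xbc→b23/s3 VC-HIT; vc=[7,12,4]
#9 0xe2→b28/s0 L1-HIT; vc=[7,12,4]
#10 0x7e→b15/s3 MISS; vc=[7,12,4,23]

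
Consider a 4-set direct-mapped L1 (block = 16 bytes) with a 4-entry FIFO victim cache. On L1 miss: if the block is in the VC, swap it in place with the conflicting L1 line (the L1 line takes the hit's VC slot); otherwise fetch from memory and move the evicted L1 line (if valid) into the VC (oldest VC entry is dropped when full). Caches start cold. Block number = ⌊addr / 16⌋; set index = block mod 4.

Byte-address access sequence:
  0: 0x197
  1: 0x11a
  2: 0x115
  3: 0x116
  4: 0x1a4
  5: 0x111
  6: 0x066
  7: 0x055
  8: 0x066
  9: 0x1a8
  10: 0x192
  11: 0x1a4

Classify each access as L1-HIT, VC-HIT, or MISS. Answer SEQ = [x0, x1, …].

0: 0x197 (blk 25, set 1) → MISS  vc=[]
1: 0x11a (blk 17, set 1) → MISS  vc=[25]
2: 0x115 (blk 17, set 1) → L1-HIT  vc=[25]
3: 0x116 (blk 17, set 1) → L1-HIT  vc=[25]
4: 0x1a4 (blk 26, set 2) → MISS  vc=[25]
5: 0x111 (blk 17, set 1) → L1-HIT  vc=[25]
6: 0x66 (blk 6, set 2) → MISS  vc=[25, 26]
7: 0x55 (blk 5, set 1) → MISS  vc=[25, 26, 17]
8: 0x66 (blk 6, set 2) → L1-HIT  vc=[25, 26, 17]
9: 0x1a8 (blk 26, set 2) → VC-HIT  vc=[25, 6, 17]
10: 0x192 (blk 25, set 1) → VC-HIT  vc=[5, 6, 17]
11: 0x1a4 (blk 26, set 2) → L1-HIT  vc=[5, 6, 17]

SEQ = [MISS, MISS, L1-HIT, L1-HIT, MISS, L1-HIT, MISS, MISS, L1-HIT, VC-HIT, VC-HIT, L1-HIT]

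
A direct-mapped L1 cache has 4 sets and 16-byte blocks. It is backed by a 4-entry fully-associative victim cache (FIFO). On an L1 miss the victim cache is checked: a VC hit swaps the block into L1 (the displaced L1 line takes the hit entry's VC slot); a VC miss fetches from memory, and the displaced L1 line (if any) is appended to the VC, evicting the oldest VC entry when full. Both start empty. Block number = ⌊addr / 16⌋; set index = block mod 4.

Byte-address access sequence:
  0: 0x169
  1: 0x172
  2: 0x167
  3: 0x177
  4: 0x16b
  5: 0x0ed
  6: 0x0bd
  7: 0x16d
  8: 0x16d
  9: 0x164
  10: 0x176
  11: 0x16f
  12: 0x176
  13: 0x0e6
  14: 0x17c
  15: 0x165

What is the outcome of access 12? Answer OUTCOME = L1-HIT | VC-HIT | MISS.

0: 0x169 (blk 22, set 2) → MISS  vc=[]
1: 0x172 (blk 23, set 3) → MISS  vc=[]
2: 0x167 (blk 22, set 2) → L1-HIT  vc=[]
3: 0x177 (blk 23, set 3) → L1-HIT  vc=[]
4: 0x16b (blk 22, set 2) → L1-HIT  vc=[]
5: 0xed (blk 14, set 2) → MISS  vc=[22]
6: 0xbd (blk 11, set 3) → MISS  vc=[22, 23]
7: 0x16d (blk 22, set 2) → VC-HIT  vc=[14, 23]
8: 0x16d (blk 22, set 2) → L1-HIT  vc=[14, 23]
9: 0x164 (blk 22, set 2) → L1-HIT  vc=[14, 23]
10: 0x176 (blk 23, set 3) → VC-HIT  vc=[14, 11]
11: 0x16f (blk 22, set 2) → L1-HIT  vc=[14, 11]
12: 0x176 (blk 23, set 3) → L1-HIT  vc=[14, 11]
13: 0xe6 (blk 14, set 2) → VC-HIT  vc=[22, 11]
14: 0x17c (blk 23, set 3) → L1-HIT  vc=[22, 11]
15: 0x165 (blk 22, set 2) → VC-HIT  vc=[14, 11]

OUTCOME = L1-HIT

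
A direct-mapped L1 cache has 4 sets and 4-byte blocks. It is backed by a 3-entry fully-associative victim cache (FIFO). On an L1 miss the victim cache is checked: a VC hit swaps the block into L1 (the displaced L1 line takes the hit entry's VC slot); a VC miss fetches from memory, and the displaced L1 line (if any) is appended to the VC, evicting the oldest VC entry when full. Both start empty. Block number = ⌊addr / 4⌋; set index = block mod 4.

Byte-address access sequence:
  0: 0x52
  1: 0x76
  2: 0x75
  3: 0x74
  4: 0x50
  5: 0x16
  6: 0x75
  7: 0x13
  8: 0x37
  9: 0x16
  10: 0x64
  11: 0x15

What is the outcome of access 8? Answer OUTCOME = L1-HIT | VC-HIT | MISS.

  [0] addr=0x52 blk=20 s=0: MISS | VC []
  [1] addr=0x76 blk=29 s=1: MISS | VC []
  [2] addr=0x75 blk=29 s=1: L1-HIT | VC []
  [3] addr=0x74 blk=29 s=1: L1-HIT | VC []
  [4] addr=0x50 blk=20 s=0: L1-HIT | VC []
  [5] addr=0x16 blk=5 s=1: MISS | VC [29]
  [6] addr=0x75 blk=29 s=1: VC-HIT | VC [5]
  [7] addr=0x13 blk=4 s=0: MISS | VC [5, 20]
  [8] addr=0x37 blk=13 s=1: MISS | VC [5, 20, 29]
  [9] addr=0x16 blk=5 s=1: VC-HIT | VC [13, 20, 29]
  [10] addr=0x64 blk=25 s=1: MISS | VC [20, 29, 5]
  [11] addr=0x15 blk=5 s=1: VC-HIT | VC [20, 29, 25]

OUTCOME = MISS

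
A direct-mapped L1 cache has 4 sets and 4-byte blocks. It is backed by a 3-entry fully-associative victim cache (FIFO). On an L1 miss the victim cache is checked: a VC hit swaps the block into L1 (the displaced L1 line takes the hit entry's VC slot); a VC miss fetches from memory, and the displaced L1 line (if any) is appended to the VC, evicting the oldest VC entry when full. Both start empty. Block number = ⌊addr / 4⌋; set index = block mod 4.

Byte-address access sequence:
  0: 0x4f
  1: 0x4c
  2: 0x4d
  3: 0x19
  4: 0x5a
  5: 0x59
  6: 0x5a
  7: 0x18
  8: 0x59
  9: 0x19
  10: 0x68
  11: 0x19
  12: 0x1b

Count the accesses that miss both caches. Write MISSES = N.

  [0] addr=0x4f blk=19 s=3: MISS | VC []
  [1] addr=0x4c blk=19 s=3: L1-HIT | VC []
  [2] addr=0x4d blk=19 s=3: L1-HIT | VC []
  [3] addr=0x19 blk=6 s=2: MISS | VC []
  [4] addr=0x5a blk=22 s=2: MISS | VC [6]
  [5] addr=0x59 blk=22 s=2: L1-HIT | VC [6]
  [6] addr=0x5a blk=22 s=2: L1-HIT | VC [6]
  [7] addr=0x18 blk=6 s=2: VC-HIT | VC [22]
  [8] addr=0x59 blk=22 s=2: VC-HIT | VC [6]
  [9] addr=0x19 blk=6 s=2: VC-HIT | VC [22]
  [10] addr=0x68 blk=26 s=2: MISS | VC [22, 6]
  [11] addr=0x19 blk=6 s=2: VC-HIT | VC [22, 26]
  [12] addr=0x1b blk=6 s=2: L1-HIT | VC [22, 26]

MISSES = 4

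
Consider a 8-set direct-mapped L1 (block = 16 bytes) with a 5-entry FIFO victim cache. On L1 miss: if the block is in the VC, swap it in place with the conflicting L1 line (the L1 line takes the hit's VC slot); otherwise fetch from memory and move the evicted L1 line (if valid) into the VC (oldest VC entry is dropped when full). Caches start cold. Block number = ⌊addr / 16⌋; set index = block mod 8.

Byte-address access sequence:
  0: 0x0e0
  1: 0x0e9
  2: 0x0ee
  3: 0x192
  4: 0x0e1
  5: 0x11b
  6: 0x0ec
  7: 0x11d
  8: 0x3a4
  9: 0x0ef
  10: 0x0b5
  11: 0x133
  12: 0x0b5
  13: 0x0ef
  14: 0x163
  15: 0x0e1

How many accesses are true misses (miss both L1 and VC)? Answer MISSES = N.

0: 0xe0 (blk 14, set 6) → MISS  vc=[]
1: 0xe9 (blk 14, set 6) → L1-HIT  vc=[]
2: 0xee (blk 14, set 6) → L1-HIT  vc=[]
3: 0x192 (blk 25, set 1) → MISS  vc=[]
4: 0xe1 (blk 14, set 6) → L1-HIT  vc=[]
5: 0x11b (blk 17, set 1) → MISS  vc=[25]
6: 0xec (blk 14, set 6) → L1-HIT  vc=[25]
7: 0x11d (blk 17, set 1) → L1-HIT  vc=[25]
8: 0x3a4 (blk 58, set 2) → MISS  vc=[25]
9: 0xef (blk 14, set 6) → L1-HIT  vc=[25]
10: 0xb5 (blk 11, set 3) → MISS  vc=[25]
11: 0x133 (blk 19, set 3) → MISS  vc=[25, 11]
12: 0xb5 (blk 11, set 3) → VC-HIT  vc=[25, 19]
13: 0xef (blk 14, set 6) → L1-HIT  vc=[25, 19]
14: 0x163 (blk 22, set 6) → MISS  vc=[25, 19, 14]
15: 0xe1 (blk 14, set 6) → VC-HIT  vc=[25, 19, 22]

MISSES = 7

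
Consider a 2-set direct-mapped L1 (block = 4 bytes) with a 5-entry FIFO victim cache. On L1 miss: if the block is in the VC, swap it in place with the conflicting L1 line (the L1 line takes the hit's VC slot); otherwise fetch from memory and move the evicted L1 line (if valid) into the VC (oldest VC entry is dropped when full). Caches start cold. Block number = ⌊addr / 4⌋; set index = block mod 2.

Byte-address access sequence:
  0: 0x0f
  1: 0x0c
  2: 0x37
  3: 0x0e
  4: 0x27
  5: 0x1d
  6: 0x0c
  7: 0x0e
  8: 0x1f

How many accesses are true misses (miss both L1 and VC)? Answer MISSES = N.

  [0] addr=0xf blk=3 s=1: MISS | VC []
  [1] addr=0xc blk=3 s=1: L1-HIT | VC []
  [2] addr=0x37 blk=13 s=1: MISS | VC [3]
  [3] addr=0xe blk=3 s=1: VC-HIT | VC [13]
  [4] addr=0x27 blk=9 s=1: MISS | VC [13, 3]
  [5] addr=0x1d blk=7 s=1: MISS | VC [13, 3, 9]
  [6] addr=0xc blk=3 s=1: VC-HIT | VC [13, 7, 9]
  [7] addr=0xe blk=3 s=1: L1-HIT | VC [13, 7, 9]
  [8] addr=0x1f blk=7 s=1: VC-HIT | VC [13, 3, 9]

MISSES = 4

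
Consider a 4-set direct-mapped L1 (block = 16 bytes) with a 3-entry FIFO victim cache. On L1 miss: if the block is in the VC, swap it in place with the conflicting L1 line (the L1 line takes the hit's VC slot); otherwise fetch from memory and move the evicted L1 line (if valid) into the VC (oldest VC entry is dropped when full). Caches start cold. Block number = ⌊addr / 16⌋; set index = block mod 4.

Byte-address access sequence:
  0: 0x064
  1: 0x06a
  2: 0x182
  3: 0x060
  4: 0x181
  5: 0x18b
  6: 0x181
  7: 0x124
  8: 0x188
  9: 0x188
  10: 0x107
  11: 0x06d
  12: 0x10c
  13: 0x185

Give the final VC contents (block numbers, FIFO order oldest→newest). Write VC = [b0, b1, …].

VC = [18, 16]

  [0] addr=0x64 blk=6 s=2: MISS | VC []
  [1] addr=0x6a blk=6 s=2: L1-HIT | VC []
  [2] addr=0x182 blk=24 s=0: MISS | VC []
  [3] addr=0x60 blk=6 s=2: L1-HIT | VC []
  [4] addr=0x181 blk=24 s=0: L1-HIT | VC []
  [5] addr=0x18b blk=24 s=0: L1-HIT | VC []
  [6] addr=0x181 blk=24 s=0: L1-HIT | VC []
  [7] addr=0x124 blk=18 s=2: MISS | VC [6]
  [8] addr=0x188 blk=24 s=0: L1-HIT | VC [6]
  [9] addr=0x188 blk=24 s=0: L1-HIT | VC [6]
  [10] addr=0x107 blk=16 s=0: MISS | VC [6, 24]
  [11] addr=0x6d blk=6 s=2: VC-HIT | VC [18, 24]
  [12] addr=0x10c blk=16 s=0: L1-HIT | VC [18, 24]
  [13] addr=0x185 blk=24 s=0: VC-HIT | VC [18, 16]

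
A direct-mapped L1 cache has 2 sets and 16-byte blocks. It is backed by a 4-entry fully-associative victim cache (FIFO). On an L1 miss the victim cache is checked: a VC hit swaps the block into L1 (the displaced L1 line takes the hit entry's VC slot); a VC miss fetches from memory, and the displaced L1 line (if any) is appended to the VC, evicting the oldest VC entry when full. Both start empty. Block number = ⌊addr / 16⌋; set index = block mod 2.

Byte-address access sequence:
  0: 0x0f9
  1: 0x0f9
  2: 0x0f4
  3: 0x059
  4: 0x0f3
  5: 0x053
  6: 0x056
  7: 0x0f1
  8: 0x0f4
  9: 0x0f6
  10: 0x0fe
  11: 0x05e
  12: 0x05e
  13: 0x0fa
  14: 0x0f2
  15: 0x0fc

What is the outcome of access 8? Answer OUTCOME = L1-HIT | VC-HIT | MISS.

OUTCOME = L1-HIT

#0 0xf9→b15/s1 MISS; vc=[]
#1 0xf9→b15/s1 L1-HIT; vc=[]
#2 0xf4→b15/s1 L1-HIT; vc=[]
#3 0x59→b5/s1 MISS; vc=[15]
#4 0xf3→b15/s1 VC-HIT; vc=[5]
#5 0x53→b5/s1 VC-HIT; vc=[15]
#6 0x56→b5/s1 L1-HIT; vc=[15]
#7 0xf1→b15/s1 VC-HIT; vc=[5]
#8 0xf4→b15/s1 L1-HIT; vc=[5]
#9 0xf6→b15/s1 L1-HIT; vc=[5]
#10 0xfe→b15/s1 L1-HIT; vc=[5]
#11 0x5e→b5/s1 VC-HIT; vc=[15]
#12 0x5e→b5/s1 L1-HIT; vc=[15]
#13 0xfa→b15/s1 VC-HIT; vc=[5]
#14 0xf2→b15/s1 L1-HIT; vc=[5]
#15 0xfc→b15/s1 L1-HIT; vc=[5]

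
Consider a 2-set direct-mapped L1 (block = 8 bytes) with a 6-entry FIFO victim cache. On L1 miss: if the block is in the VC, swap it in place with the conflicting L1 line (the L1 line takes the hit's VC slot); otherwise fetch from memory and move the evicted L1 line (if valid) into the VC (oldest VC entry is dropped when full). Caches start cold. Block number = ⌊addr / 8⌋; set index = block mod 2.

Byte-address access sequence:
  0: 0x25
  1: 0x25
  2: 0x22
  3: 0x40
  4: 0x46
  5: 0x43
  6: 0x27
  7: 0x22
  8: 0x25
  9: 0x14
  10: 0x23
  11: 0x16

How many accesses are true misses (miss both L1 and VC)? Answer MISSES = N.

  [0] addr=0x25 blk=4 s=0: MISS | VC []
  [1] addr=0x25 blk=4 s=0: L1-HIT | VC []
  [2] addr=0x22 blk=4 s=0: L1-HIT | VC []
  [3] addr=0x40 blk=8 s=0: MISS | VC [4]
  [4] addr=0x46 blk=8 s=0: L1-HIT | VC [4]
  [5] addr=0x43 blk=8 s=0: L1-HIT | VC [4]
  [6] addr=0x27 blk=4 s=0: VC-HIT | VC [8]
  [7] addr=0x22 blk=4 s=0: L1-HIT | VC [8]
  [8] addr=0x25 blk=4 s=0: L1-HIT | VC [8]
  [9] addr=0x14 blk=2 s=0: MISS | VC [8, 4]
  [10] addr=0x23 blk=4 s=0: VC-HIT | VC [8, 2]
  [11] addr=0x16 blk=2 s=0: VC-HIT | VC [8, 4]

MISSES = 3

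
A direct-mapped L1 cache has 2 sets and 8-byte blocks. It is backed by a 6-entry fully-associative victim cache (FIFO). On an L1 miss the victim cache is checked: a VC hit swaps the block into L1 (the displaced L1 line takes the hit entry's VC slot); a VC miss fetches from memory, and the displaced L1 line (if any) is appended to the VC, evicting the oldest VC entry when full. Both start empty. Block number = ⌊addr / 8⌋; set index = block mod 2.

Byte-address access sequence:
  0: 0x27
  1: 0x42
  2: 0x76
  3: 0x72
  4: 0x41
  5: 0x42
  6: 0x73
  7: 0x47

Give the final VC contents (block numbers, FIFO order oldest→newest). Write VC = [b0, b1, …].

VC = [4, 14]

#0 0x27→b4/s0 MISS; vc=[]
#1 0x42→b8/s0 MISS; vc=[4]
#2 0x76→b14/s0 MISS; vc=[4,8]
#3 0x72→b14/s0 L1-HIT; vc=[4,8]
#4 0x41→b8/s0 VC-HIT; vc=[4,14]
#5 0x42→b8/s0 L1-HIT; vc=[4,14]
#6 0x73→b14/s0 VC-HIT; vc=[4,8]
#7 0x47→b8/s0 VC-HIT; vc=[4,14]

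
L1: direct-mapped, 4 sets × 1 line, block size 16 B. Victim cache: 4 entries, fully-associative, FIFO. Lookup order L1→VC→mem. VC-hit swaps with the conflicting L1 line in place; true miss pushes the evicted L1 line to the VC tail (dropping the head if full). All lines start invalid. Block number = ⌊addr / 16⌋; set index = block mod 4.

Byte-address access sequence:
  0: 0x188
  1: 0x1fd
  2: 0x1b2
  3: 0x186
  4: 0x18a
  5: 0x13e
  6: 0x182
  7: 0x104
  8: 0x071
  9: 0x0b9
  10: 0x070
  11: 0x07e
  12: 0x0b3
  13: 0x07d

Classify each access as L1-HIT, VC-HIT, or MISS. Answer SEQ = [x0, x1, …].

0: 0x188 (blk 24, set 0) → MISS  vc=[]
1: 0x1fd (blk 31, set 3) → MISS  vc=[]
2: 0x1b2 (blk 27, set 3) → MISS  vc=[31]
3: 0x186 (blk 24, set 0) → L1-HIT  vc=[31]
4: 0x18a (blk 24, set 0) → L1-HIT  vc=[31]
5: 0x13e (blk 19, set 3) → MISS  vc=[31, 27]
6: 0x182 (blk 24, set 0) → L1-HIT  vc=[31, 27]
7: 0x104 (blk 16, set 0) → MISS  vc=[31, 27, 24]
8: 0x71 (blk 7, set 3) → MISS  vc=[31, 27, 24, 19]
9: 0xb9 (blk 11, set 3) → MISS  vc=[27, 24, 19, 7]
10: 0x70 (blk 7, set 3) → VC-HIT  vc=[27, 24, 19, 11]
11: 0x7e (blk 7, set 3) → L1-HIT  vc=[27, 24, 19, 11]
12: 0xb3 (blk 11, set 3) → VC-HIT  vc=[27, 24, 19, 7]
13: 0x7d (blk 7, set 3) → VC-HIT  vc=[27, 24, 19, 11]

SEQ = [MISS, MISS, MISS, L1-HIT, L1-HIT, MISS, L1-HIT, MISS, MISS, MISS, VC-HIT, L1-HIT, VC-HIT, VC-HIT]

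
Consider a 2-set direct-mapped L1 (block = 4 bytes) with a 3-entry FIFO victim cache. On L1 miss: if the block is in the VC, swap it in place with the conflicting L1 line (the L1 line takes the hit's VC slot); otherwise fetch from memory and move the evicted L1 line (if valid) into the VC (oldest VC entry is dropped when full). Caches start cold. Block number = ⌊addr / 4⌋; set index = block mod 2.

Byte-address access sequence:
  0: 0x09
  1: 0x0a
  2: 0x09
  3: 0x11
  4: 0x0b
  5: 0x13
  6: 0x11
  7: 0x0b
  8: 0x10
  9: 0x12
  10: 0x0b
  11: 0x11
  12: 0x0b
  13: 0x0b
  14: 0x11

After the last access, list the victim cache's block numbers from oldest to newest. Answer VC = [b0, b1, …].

0: 0x9 (blk 2, set 0) → MISS  vc=[]
1: 0xa (blk 2, set 0) → L1-HIT  vc=[]
2: 0x9 (blk 2, set 0) → L1-HIT  vc=[]
3: 0x11 (blk 4, set 0) → MISS  vc=[2]
4: 0xb (blk 2, set 0) → VC-HIT  vc=[4]
5: 0x13 (blk 4, set 0) → VC-HIT  vc=[2]
6: 0x11 (blk 4, set 0) → L1-HIT  vc=[2]
7: 0xb (blk 2, set 0) → VC-HIT  vc=[4]
8: 0x10 (blk 4, set 0) → VC-HIT  vc=[2]
9: 0x12 (blk 4, set 0) → L1-HIT  vc=[2]
10: 0xb (blk 2, set 0) → VC-HIT  vc=[4]
11: 0x11 (blk 4, set 0) → VC-HIT  vc=[2]
12: 0xb (blk 2, set 0) → VC-HIT  vc=[4]
13: 0xb (blk 2, set 0) → L1-HIT  vc=[4]
14: 0x11 (blk 4, set 0) → VC-HIT  vc=[2]

VC = [2]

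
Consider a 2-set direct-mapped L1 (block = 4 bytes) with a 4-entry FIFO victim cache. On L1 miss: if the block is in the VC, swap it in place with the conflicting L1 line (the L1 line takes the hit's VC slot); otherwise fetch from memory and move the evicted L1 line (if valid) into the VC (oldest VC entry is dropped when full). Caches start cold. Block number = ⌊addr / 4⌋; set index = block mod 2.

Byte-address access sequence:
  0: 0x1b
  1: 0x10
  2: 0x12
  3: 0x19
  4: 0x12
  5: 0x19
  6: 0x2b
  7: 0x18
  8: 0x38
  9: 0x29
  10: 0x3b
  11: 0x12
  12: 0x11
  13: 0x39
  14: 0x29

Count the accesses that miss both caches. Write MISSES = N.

0: 0x1b (blk 6, set 0) → MISS  vc=[]
1: 0x10 (blk 4, set 0) → MISS  vc=[6]
2: 0x12 (blk 4, set 0) → L1-HIT  vc=[6]
3: 0x19 (blk 6, set 0) → VC-HIT  vc=[4]
4: 0x12 (blk 4, set 0) → VC-HIT  vc=[6]
5: 0x19 (blk 6, set 0) → VC-HIT  vc=[4]
6: 0x2b (blk 10, set 0) → MISS  vc=[4, 6]
7: 0x18 (blk 6, set 0) → VC-HIT  vc=[4, 10]
8: 0x38 (blk 14, set 0) → MISS  vc=[4, 10, 6]
9: 0x29 (blk 10, set 0) → VC-HIT  vc=[4, 14, 6]
10: 0x3b (blk 14, set 0) → VC-HIT  vc=[4, 10, 6]
11: 0x12 (blk 4, set 0) → VC-HIT  vc=[14, 10, 6]
12: 0x11 (blk 4, set 0) → L1-HIT  vc=[14, 10, 6]
13: 0x39 (blk 14, set 0) → VC-HIT  vc=[4, 10, 6]
14: 0x29 (blk 10, set 0) → VC-HIT  vc=[4, 14, 6]

MISSES = 4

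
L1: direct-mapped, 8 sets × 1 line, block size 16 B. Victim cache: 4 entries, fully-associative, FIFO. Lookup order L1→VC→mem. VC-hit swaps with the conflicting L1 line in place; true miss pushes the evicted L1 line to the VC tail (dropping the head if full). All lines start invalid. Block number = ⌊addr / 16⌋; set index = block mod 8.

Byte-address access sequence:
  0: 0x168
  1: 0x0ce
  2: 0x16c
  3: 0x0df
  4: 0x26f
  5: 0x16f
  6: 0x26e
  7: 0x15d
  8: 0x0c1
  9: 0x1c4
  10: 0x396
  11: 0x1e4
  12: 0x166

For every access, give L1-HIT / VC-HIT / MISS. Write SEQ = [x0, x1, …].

SEQ = [MISS, MISS, L1-HIT, MISS, MISS, VC-HIT, VC-HIT, MISS, L1-HIT, MISS, MISS, MISS, VC-HIT]

  [0] addr=0x168 blk=22 s=6: MISS | VC []
  [1] addr=0xce blk=12 s=4: MISS | VC []
  [2] addr=0x16c blk=22 s=6: L1-HIT | VC []
  [3] addr=0xdf blk=13 s=5: MISS | VC []
  [4] addr=0x26f blk=38 s=6: MISS | VC [22]
  [5] addr=0x16f blk=22 s=6: VC-HIT | VC [38]
  [6] addr=0x26e blk=38 s=6: VC-HIT | VC [22]
  [7] addr=0x15d blk=21 s=5: MISS | VC [22, 13]
  [8] addr=0xc1 blk=12 s=4: L1-HIT | VC [22, 13]
  [9] addr=0x1c4 blk=28 s=4: MISS | VC [22, 13, 12]
  [10] addr=0x396 blk=57 s=1: MISS | VC [22, 13, 12]
  [11] addr=0x1e4 blk=30 s=6: MISS | VC [22, 13, 12, 38]
  [12] addr=0x166 blk=22 s=6: VC-HIT | VC [30, 13, 12, 38]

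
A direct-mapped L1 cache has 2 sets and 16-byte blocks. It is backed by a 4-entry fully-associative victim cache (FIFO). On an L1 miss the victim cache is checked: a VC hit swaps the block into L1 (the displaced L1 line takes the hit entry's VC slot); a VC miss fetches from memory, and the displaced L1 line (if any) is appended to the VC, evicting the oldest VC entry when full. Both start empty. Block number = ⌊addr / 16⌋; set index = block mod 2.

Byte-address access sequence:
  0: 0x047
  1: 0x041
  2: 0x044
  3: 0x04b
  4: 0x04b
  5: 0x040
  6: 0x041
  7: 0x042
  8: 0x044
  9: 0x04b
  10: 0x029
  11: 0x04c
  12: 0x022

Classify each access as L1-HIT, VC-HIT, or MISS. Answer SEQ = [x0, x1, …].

  [0] addr=0x47 blk=4 s=0: MISS | VC []
  [1] addr=0x41 blk=4 s=0: L1-HIT | VC []
  [2] addr=0x44 blk=4 s=0: L1-HIT | VC []
  [3] addr=0x4b blk=4 s=0: L1-HIT | VC []
  [4] addr=0x4b blk=4 s=0: L1-HIT | VC []
  [5] addr=0x40 blk=4 s=0: L1-HIT | VC []
  [6] addr=0x41 blk=4 s=0: L1-HIT | VC []
  [7] addr=0x42 blk=4 s=0: L1-HIT | VC []
  [8] addr=0x44 blk=4 s=0: L1-HIT | VC []
  [9] addr=0x4b blk=4 s=0: L1-HIT | VC []
  [10] addr=0x29 blk=2 s=0: MISS | VC [4]
  [11] addr=0x4c blk=4 s=0: VC-HIT | VC [2]
  [12] addr=0x22 blk=2 s=0: VC-HIT | VC [4]

SEQ = [MISS, L1-HIT, L1-HIT, L1-HIT, L1-HIT, L1-HIT, L1-HIT, L1-HIT, L1-HIT, L1-HIT, MISS, VC-HIT, VC-HIT]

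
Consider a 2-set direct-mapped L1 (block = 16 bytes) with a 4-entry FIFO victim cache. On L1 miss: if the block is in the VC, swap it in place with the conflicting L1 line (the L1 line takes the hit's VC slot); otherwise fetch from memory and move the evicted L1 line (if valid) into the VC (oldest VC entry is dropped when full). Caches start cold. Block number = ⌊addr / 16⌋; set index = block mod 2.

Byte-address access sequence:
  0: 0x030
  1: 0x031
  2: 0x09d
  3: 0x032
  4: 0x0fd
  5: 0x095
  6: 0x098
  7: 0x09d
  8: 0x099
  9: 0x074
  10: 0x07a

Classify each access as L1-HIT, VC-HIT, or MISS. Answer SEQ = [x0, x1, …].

SEQ = [MISS, L1-HIT, MISS, VC-HIT, MISS, VC-HIT, L1-HIT, L1-HIT, L1-HIT, MISS, L1-HIT]

#0 0x30→b3/s1 MISS; vc=[]
#1 0x31→b3/s1 L1-HIT; vc=[]
#2 0x9d→b9/s1 MISS; vc=[3]
#3 0x32→b3/s1 VC-HIT; vc=[9]
#4 0xfd→b15/s1 MISS; vc=[9,3]
#5 0x95→b9/s1 VC-HIT; vc=[15,3]
#6 0x98→b9/s1 L1-HIT; vc=[15,3]
#7 0x9d→b9/s1 L1-HIT; vc=[15,3]
#8 0x99→b9/s1 L1-HIT; vc=[15,3]
#9 0x74→b7/s1 MISS; vc=[15,3,9]
#10 0x7a→b7/s1 L1-HIT; vc=[15,3,9]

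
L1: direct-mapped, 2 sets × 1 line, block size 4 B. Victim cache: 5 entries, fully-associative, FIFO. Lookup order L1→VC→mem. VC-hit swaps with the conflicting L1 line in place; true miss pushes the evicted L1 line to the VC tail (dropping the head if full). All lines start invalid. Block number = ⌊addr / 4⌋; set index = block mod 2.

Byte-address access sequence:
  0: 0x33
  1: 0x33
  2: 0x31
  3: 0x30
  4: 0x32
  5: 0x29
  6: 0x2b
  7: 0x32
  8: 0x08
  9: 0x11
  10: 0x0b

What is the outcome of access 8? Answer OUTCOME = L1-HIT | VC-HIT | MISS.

OUTCOME = MISS

#0 0x33→b12/s0 MISS; vc=[]
#1 0x33→b12/s0 L1-HIT; vc=[]
#2 0x31→b12/s0 L1-HIT; vc=[]
#3 0x30→b12/s0 L1-HIT; vc=[]
#4 0x32→b12/s0 L1-HIT; vc=[]
#5 0x29→b10/s0 MISS; vc=[12]
#6 0x2b→b10/s0 L1-HIT; vc=[12]
#7 0x32→b12/s0 VC-HIT; vc=[10]
#8 0x8→b2/s0 MISS; vc=[10,12]
#9 0x11→b4/s0 MISS; vc=[10,12,2]
#10 0xb→b2/s0 VC-HIT; vc=[10,12,4]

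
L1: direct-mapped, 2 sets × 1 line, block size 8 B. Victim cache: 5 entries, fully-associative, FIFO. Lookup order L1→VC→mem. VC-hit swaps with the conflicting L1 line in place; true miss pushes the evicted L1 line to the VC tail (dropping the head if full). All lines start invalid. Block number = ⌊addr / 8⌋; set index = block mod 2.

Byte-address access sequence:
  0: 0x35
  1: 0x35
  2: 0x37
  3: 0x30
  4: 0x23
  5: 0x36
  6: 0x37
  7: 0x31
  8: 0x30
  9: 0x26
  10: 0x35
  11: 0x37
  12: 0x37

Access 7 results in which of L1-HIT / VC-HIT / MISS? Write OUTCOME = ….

OUTCOME = L1-HIT

0: 0x35 (blk 6, set 0) → MISS  vc=[]
1: 0x35 (blk 6, set 0) → L1-HIT  vc=[]
2: 0x37 (blk 6, set 0) → L1-HIT  vc=[]
3: 0x30 (blk 6, set 0) → L1-HIT  vc=[]
4: 0x23 (blk 4, set 0) → MISS  vc=[6]
5: 0x36 (blk 6, set 0) → VC-HIT  vc=[4]
6: 0x37 (blk 6, set 0) → L1-HIT  vc=[4]
7: 0x31 (blk 6, set 0) → L1-HIT  vc=[4]
8: 0x30 (blk 6, set 0) → L1-HIT  vc=[4]
9: 0x26 (blk 4, set 0) → VC-HIT  vc=[6]
10: 0x35 (blk 6, set 0) → VC-HIT  vc=[4]
11: 0x37 (blk 6, set 0) → L1-HIT  vc=[4]
12: 0x37 (blk 6, set 0) → L1-HIT  vc=[4]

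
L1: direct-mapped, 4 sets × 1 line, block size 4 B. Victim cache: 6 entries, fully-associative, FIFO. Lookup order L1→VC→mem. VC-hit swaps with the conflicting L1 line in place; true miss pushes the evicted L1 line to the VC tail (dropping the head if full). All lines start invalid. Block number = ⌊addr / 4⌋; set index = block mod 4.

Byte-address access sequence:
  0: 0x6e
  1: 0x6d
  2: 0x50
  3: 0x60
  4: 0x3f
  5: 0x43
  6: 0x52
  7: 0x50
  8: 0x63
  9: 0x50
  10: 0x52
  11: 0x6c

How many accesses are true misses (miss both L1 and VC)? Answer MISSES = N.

MISSES = 5

0: 0x6e (blk 27, set 3) → MISS  vc=[]
1: 0x6d (blk 27, set 3) → L1-HIT  vc=[]
2: 0x50 (blk 20, set 0) → MISS  vc=[]
3: 0x60 (blk 24, set 0) → MISS  vc=[20]
4: 0x3f (blk 15, set 3) → MISS  vc=[20, 27]
5: 0x43 (blk 16, set 0) → MISS  vc=[20, 27, 24]
6: 0x52 (blk 20, set 0) → VC-HIT  vc=[16, 27, 24]
7: 0x50 (blk 20, set 0) → L1-HIT  vc=[16, 27, 24]
8: 0x63 (blk 24, set 0) → VC-HIT  vc=[16, 27, 20]
9: 0x50 (blk 20, set 0) → VC-HIT  vc=[16, 27, 24]
10: 0x52 (blk 20, set 0) → L1-HIT  vc=[16, 27, 24]
11: 0x6c (blk 27, set 3) → VC-HIT  vc=[16, 15, 24]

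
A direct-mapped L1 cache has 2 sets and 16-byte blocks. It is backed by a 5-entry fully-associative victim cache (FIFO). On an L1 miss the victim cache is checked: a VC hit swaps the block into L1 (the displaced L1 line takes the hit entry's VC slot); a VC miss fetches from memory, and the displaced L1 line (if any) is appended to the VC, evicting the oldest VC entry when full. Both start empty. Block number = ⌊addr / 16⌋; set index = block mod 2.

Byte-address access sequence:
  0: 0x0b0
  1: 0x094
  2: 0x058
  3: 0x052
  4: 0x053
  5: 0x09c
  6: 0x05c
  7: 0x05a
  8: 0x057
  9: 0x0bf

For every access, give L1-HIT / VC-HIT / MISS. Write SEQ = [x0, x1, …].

SEQ = [MISS, MISS, MISS, L1-HIT, L1-HIT, VC-HIT, VC-HIT, L1-HIT, L1-HIT, VC-HIT]

  [0] addr=0xb0 blk=11 s=1: MISS | VC []
  [1] addr=0x94 blk=9 s=1: MISS | VC [11]
  [2] addr=0x58 blk=5 s=1: MISS | VC [11, 9]
  [3] addr=0x52 blk=5 s=1: L1-HIT | VC [11, 9]
  [4] addr=0x53 blk=5 s=1: L1-HIT | VC [11, 9]
  [5] addr=0x9c blk=9 s=1: VC-HIT | VC [11, 5]
  [6] addr=0x5c blk=5 s=1: VC-HIT | VC [11, 9]
  [7] addr=0x5a blk=5 s=1: L1-HIT | VC [11, 9]
  [8] addr=0x57 blk=5 s=1: L1-HIT | VC [11, 9]
  [9] addr=0xbf blk=11 s=1: VC-HIT | VC [5, 9]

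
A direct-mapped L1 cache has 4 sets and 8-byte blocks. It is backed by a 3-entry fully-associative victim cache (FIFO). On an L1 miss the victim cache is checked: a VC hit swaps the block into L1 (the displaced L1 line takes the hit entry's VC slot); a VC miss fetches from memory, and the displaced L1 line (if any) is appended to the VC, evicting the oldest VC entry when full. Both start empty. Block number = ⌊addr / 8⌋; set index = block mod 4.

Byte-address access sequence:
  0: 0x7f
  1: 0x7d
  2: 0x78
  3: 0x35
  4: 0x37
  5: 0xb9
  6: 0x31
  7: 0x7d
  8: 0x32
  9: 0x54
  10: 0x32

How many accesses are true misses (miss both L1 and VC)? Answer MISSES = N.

MISSES = 4

0: 0x7f (blk 15, set 3) → MISS  vc=[]
1: 0x7d (blk 15, set 3) → L1-HIT  vc=[]
2: 0x78 (blk 15, set 3) → L1-HIT  vc=[]
3: 0x35 (blk 6, set 2) → MISS  vc=[]
4: 0x37 (blk 6, set 2) → L1-HIT  vc=[]
5: 0xb9 (blk 23, set 3) → MISS  vc=[15]
6: 0x31 (blk 6, set 2) → L1-HIT  vc=[15]
7: 0x7d (blk 15, set 3) → VC-HIT  vc=[23]
8: 0x32 (blk 6, set 2) → L1-HIT  vc=[23]
9: 0x54 (blk 10, set 2) → MISS  vc=[23, 6]
10: 0x32 (blk 6, set 2) → VC-HIT  vc=[23, 10]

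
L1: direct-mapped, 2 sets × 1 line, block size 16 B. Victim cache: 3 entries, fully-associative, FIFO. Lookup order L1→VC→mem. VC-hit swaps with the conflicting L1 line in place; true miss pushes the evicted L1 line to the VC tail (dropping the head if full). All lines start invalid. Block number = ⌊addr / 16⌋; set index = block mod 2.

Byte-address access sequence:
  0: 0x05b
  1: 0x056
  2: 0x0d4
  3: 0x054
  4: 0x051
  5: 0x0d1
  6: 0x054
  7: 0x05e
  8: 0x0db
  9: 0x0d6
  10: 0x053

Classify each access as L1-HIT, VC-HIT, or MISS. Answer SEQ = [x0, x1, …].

#0 0x5b→b5/s1 MISS; vc=[]
#1 0x56→b5/s1 L1-HIT; vc=[]
#2 0xd4→b13/s1 MISS; vc=[5]
#3 0x54→b5/s1 VC-HIT; vc=[13]
#4 0x51→b5/s1 L1-HIT; vc=[13]
#5 0xd1→b13/s1 VC-HIT; vc=[5]
#6 0x54→b5/s1 VC-HIT; vc=[13]
#7 0x5e→b5/s1 L1-HIT; vc=[13]
#8 0xdb→b13/s1 VC-HIT; vc=[5]
#9 0xd6→b13/s1 L1-HIT; vc=[5]
#10 0x53→b5/s1 VC-HIT; vc=[13]

SEQ = [MISS, L1-HIT, MISS, VC-HIT, L1-HIT, VC-HIT, VC-HIT, L1-HIT, VC-HIT, L1-HIT, VC-HIT]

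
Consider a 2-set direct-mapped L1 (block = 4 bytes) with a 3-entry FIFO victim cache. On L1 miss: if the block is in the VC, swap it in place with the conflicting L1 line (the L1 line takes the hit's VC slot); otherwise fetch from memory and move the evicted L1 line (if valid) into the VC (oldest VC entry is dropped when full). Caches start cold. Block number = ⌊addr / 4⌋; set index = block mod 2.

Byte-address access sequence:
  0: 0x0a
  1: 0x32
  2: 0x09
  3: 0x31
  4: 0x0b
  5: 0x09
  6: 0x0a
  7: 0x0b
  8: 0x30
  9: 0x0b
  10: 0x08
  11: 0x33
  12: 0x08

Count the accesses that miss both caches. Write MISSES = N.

#0 0xa→b2/s0 MISS; vc=[]
#1 0x32→b12/s0 MISS; vc=[2]
#2 0x9→b2/s0 VC-HIT; vc=[12]
#3 0x31→b12/s0 VC-HIT; vc=[2]
#4 0xb→b2/s0 VC-HIT; vc=[12]
#5 0x9→b2/s0 L1-HIT; vc=[12]
#6 0xa→b2/s0 L1-HIT; vc=[12]
#7 0xb→b2/s0 L1-HIT; vc=[12]
#8 0x30→b12/s0 VC-HIT; vc=[2]
#9 0xb→b2/s0 VC-HIT; vc=[12]
#10 0x8→b2/s0 L1-HIT; vc=[12]
#11 0x33→b12/s0 VC-HIT; vc=[2]
#12 0x8→b2/s0 VC-HIT; vc=[12]

MISSES = 2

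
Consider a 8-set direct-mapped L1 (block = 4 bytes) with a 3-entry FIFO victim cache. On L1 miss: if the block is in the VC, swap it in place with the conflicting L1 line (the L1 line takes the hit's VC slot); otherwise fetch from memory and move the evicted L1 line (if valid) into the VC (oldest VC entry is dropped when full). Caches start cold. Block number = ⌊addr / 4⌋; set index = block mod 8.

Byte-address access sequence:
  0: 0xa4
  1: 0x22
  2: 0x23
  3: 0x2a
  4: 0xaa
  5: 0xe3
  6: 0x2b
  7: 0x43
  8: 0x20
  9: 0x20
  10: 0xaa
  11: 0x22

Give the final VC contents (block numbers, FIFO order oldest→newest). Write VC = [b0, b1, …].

  [0] addr=0xa4 blk=41 s=1: MISS | VC []
  [1] addr=0x22 blk=8 s=0: MISS | VC []
  [2] addr=0x23 blk=8 s=0: L1-HIT | VC []
  [3] addr=0x2a blk=10 s=2: MISS | VC []
  [4] addr=0xaa blk=42 s=2: MISS | VC [10]
  [5] addr=0xe3 blk=56 s=0: MISS | VC [10, 8]
  [6] addr=0x2b blk=10 s=2: VC-HIT | VC [42, 8]
  [7] addr=0x43 blk=16 s=0: MISS | VC [42, 8, 56]
  [8] addr=0x20 blk=8 s=0: VC-HIT | VC [42, 16, 56]
  [9] addr=0x20 blk=8 s=0: L1-HIT | VC [42, 16, 56]
  [10] addr=0xaa blk=42 s=2: VC-HIT | VC [10, 16, 56]
  [11] addr=0x22 blk=8 s=0: L1-HIT | VC [10, 16, 56]

VC = [10, 16, 56]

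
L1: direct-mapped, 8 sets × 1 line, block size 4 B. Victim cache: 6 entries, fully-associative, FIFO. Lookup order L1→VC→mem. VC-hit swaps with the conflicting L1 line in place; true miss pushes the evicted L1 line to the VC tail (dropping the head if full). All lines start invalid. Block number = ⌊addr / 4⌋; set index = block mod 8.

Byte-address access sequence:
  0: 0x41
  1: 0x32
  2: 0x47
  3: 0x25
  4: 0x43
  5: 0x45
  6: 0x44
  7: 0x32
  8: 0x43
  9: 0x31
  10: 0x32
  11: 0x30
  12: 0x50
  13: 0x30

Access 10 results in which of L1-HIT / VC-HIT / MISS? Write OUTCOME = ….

OUTCOME = L1-HIT

#0 0x41→b16/s0 MISS; vc=[]
#1 0x32→b12/s4 MISS; vc=[]
#2 0x47→b17/s1 MISS; vc=[]
#3 0x25→b9/s1 MISS; vc=[17]
#4 0x43→b16/s0 L1-HIT; vc=[17]
#5 0x45→b17/s1 VC-HIT; vc=[9]
#6 0x44→b17/s1 L1-HIT; vc=[9]
#7 0x32→b12/s4 L1-HIT; vc=[9]
#8 0x43→b16/s0 L1-HIT; vc=[9]
#9 0x31→b12/s4 L1-HIT; vc=[9]
#10 0x32→b12/s4 L1-HIT; vc=[9]
#11 0x30→b12/s4 L1-HIT; vc=[9]
#12 0x50→b20/s4 MISS; vc=[9,12]
#13 0x30→b12/s4 VC-HIT; vc=[9,20]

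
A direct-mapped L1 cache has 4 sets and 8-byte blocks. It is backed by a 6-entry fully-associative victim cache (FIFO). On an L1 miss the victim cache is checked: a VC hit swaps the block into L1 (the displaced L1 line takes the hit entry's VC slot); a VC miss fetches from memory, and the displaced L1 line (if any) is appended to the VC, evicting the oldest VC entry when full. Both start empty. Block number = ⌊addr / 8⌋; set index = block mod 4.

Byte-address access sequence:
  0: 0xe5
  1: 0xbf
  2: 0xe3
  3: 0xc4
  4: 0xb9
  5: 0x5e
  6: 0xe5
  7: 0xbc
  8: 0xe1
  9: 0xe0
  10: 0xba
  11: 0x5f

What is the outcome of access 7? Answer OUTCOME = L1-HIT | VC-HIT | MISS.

#0 0xe5→b28/s0 MISS; vc=[]
#1 0xbf→b23/s3 MISS; vc=[]
#2 0xe3→b28/s0 L1-HIT; vc=[]
#3 0xc4→b24/s0 MISS; vc=[28]
#4 0xb9→b23/s3 L1-HIT; vc=[28]
#5 0x5e→b11/s3 MISS; vc=[28,23]
#6 0xe5→b28/s0 VC-HIT; vc=[24,23]
#7 0xbc→b23/s3 VC-HIT; vc=[24,11]
#8 0xe1→b28/s0 L1-HIT; vc=[24,11]
#9 0xe0→b28/s0 L1-HIT; vc=[24,11]
#10 0xba→b23/s3 L1-HIT; vc=[24,11]
#11 0x5f→b11/s3 VC-HIT; vc=[24,23]

OUTCOME = VC-HIT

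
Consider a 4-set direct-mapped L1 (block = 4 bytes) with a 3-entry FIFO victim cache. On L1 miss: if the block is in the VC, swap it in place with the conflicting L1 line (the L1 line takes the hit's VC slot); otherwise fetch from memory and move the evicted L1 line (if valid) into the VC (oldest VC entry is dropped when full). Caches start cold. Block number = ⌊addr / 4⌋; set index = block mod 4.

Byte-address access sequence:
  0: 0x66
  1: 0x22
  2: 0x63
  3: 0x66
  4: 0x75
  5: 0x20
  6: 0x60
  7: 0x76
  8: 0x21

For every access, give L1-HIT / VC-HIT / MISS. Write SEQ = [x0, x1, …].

#0 0x66→b25/s1 MISS; vc=[]
#1 0x22→b8/s0 MISS; vc=[]
#2 0x63→b24/s0 MISS; vc=[8]
#3 0x66→b25/s1 L1-HIT; vc=[8]
#4 0x75→b29/s1 MISS; vc=[8,25]
#5 0x20→b8/s0 VC-HIT; vc=[24,25]
#6 0x60→b24/s0 VC-HIT; vc=[8,25]
#7 0x76→b29/s1 L1-HIT; vc=[8,25]
#8 0x21→b8/s0 VC-HIT; vc=[24,25]

SEQ = [MISS, MISS, MISS, L1-HIT, MISS, VC-HIT, VC-HIT, L1-HIT, VC-HIT]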